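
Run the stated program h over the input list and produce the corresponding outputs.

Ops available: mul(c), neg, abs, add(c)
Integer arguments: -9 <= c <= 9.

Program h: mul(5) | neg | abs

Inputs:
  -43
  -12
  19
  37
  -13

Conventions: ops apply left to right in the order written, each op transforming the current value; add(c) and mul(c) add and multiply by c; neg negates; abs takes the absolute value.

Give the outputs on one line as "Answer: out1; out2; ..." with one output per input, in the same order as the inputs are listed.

Execution, op by op:
  -43 -> -215 -> 215 -> 215
  -12 -> -60 -> 60 -> 60
  19 -> 95 -> -95 -> 95
  37 -> 185 -> -185 -> 185
  -13 -> -65 -> 65 -> 65

215; 60; 95; 185; 65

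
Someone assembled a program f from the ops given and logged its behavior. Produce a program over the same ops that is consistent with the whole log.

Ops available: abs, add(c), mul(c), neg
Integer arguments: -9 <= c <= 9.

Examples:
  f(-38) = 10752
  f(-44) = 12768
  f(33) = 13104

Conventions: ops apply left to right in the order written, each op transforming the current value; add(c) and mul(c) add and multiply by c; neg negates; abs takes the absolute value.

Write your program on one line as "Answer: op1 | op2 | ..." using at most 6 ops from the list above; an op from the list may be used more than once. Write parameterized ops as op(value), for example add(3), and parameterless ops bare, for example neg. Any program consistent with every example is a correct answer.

add(6) | neg | mul(6) | mul(-8) | mul(7) | abs

Check, running the answer program on each example:
  -38 -> -32 -> 32 -> 192 -> -1536 -> -10752 -> 10752
  -44 -> -38 -> 38 -> 228 -> -1824 -> -12768 -> 12768
  33 -> 39 -> -39 -> -234 -> 1872 -> 13104 -> 13104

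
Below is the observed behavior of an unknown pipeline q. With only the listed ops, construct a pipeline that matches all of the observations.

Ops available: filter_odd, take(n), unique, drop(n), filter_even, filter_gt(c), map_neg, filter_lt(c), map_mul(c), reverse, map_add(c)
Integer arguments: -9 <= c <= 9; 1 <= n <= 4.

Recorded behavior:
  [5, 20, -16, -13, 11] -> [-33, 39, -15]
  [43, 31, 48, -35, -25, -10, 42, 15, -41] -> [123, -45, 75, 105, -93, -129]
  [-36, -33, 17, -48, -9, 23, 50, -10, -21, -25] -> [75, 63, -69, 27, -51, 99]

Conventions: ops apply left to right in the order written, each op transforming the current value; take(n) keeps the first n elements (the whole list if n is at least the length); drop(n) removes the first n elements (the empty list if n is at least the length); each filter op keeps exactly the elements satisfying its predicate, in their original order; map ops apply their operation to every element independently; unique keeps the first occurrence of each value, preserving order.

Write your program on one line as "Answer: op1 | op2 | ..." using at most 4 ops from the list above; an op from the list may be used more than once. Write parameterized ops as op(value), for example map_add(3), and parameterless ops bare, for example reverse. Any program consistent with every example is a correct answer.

reverse | map_neg | filter_odd | map_mul(3)

Check, running the answer program on each example:
  [5, 20, -16, -13, 11] -> [11, -13, -16, 20, 5] -> [-11, 13, 16, -20, -5] -> [-11, 13, -5] -> [-33, 39, -15]
  [43, 31, 48, -35, -25, -10, 42, 15, -41] -> [-41, 15, 42, -10, -25, -35, 48, 31, 43] -> [41, -15, -42, 10, 25, 35, -48, -31, -43] -> [41, -15, 25, 35, -31, -43] -> [123, -45, 75, 105, -93, -129]
  [-36, -33, 17, -48, -9, 23, 50, -10, -21, -25] -> [-25, -21, -10, 50, 23, -9, -48, 17, -33, -36] -> [25, 21, 10, -50, -23, 9, 48, -17, 33, 36] -> [25, 21, -23, 9, -17, 33] -> [75, 63, -69, 27, -51, 99]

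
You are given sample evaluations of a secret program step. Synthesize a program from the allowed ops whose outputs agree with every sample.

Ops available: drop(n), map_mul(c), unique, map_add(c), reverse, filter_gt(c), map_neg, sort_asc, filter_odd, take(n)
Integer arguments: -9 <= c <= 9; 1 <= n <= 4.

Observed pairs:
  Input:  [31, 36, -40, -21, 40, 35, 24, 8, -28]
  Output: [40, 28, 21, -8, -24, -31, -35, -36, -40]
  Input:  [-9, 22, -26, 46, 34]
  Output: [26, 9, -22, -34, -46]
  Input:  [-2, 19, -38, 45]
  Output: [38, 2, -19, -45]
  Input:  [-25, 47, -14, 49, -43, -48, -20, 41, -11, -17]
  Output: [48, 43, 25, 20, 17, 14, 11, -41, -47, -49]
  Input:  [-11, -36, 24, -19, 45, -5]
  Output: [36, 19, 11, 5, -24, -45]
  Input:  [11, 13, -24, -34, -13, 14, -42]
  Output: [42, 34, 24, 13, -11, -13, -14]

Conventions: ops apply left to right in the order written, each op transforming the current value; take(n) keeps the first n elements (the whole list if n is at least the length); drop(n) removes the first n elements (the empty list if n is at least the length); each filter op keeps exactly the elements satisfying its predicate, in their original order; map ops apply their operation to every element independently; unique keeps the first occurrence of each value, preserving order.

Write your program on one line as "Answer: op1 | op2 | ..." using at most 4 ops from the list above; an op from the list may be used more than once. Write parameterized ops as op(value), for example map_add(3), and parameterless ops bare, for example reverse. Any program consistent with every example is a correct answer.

reverse | map_neg | sort_asc | reverse

Check, running the answer program on each example:
  [31, 36, -40, -21, 40, 35, 24, 8, -28] -> [-28, 8, 24, 35, 40, -21, -40, 36, 31] -> [28, -8, -24, -35, -40, 21, 40, -36, -31] -> [-40, -36, -35, -31, -24, -8, 21, 28, 40] -> [40, 28, 21, -8, -24, -31, -35, -36, -40]
  [-9, 22, -26, 46, 34] -> [34, 46, -26, 22, -9] -> [-34, -46, 26, -22, 9] -> [-46, -34, -22, 9, 26] -> [26, 9, -22, -34, -46]
  [-2, 19, -38, 45] -> [45, -38, 19, -2] -> [-45, 38, -19, 2] -> [-45, -19, 2, 38] -> [38, 2, -19, -45]
  [-25, 47, -14, 49, -43, -48, -20, 41, -11, -17] -> [-17, -11, 41, -20, -48, -43, 49, -14, 47, -25] -> [17, 11, -41, 20, 48, 43, -49, 14, -47, 25] -> [-49, -47, -41, 11, 14, 17, 20, 25, 43, 48] -> [48, 43, 25, 20, 17, 14, 11, -41, -47, -49]
  [-11, -36, 24, -19, 45, -5] -> [-5, 45, -19, 24, -36, -11] -> [5, -45, 19, -24, 36, 11] -> [-45, -24, 5, 11, 19, 36] -> [36, 19, 11, 5, -24, -45]
  [11, 13, -24, -34, -13, 14, -42] -> [-42, 14, -13, -34, -24, 13, 11] -> [42, -14, 13, 34, 24, -13, -11] -> [-14, -13, -11, 13, 24, 34, 42] -> [42, 34, 24, 13, -11, -13, -14]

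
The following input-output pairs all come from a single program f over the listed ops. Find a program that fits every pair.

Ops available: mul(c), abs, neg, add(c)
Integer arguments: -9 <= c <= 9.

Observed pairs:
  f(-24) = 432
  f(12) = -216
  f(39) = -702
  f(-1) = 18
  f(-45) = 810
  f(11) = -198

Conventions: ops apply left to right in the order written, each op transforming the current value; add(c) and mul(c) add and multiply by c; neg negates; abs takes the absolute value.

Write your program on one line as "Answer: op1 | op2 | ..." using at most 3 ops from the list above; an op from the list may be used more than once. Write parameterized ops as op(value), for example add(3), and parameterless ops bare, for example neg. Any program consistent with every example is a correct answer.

mul(2) | mul(-9)

Check, running the answer program on each example:
  -24 -> -48 -> 432
  12 -> 24 -> -216
  39 -> 78 -> -702
  -1 -> -2 -> 18
  -45 -> -90 -> 810
  11 -> 22 -> -198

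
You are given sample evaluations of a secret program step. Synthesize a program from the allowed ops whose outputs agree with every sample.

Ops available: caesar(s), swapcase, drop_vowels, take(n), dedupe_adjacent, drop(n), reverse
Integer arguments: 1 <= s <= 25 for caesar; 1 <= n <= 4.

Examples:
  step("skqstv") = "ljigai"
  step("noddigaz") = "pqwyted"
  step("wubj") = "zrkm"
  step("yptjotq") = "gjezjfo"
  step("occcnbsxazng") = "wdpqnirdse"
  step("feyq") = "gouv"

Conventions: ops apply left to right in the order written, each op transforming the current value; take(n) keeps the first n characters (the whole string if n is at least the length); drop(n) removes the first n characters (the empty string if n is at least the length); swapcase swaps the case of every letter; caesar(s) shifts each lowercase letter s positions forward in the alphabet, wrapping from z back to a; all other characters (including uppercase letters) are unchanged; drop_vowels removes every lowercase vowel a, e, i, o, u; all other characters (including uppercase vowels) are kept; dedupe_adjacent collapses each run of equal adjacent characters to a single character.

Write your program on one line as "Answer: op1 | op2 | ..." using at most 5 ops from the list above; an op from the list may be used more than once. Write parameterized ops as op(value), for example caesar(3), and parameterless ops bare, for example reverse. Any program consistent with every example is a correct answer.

caesar(21) | caesar(21) | reverse | dedupe_adjacent

Check, running the answer program on each example:
  "skqstv" -> "nflnoq" -> "iagijl" -> "ljigai" -> "ljigai"
  "noddigaz" -> "ijyydbvu" -> "dettywqp" -> "pqwytted" -> "pqwyted"
  "wubj" -> "rpwe" -> "mkrz" -> "zrkm" -> "zrkm"
  "yptjotq" -> "tkoejol" -> "ofjzejg" -> "gjezjfo" -> "gjezjfo"
  "occcnbsxazng" -> "jxxxiwnsvuib" -> "esssdrinqpdw" -> "wdpqnirdssse" -> "wdpqnirdse"
  "feyq" -> "aztl" -> "vuog" -> "gouv" -> "gouv"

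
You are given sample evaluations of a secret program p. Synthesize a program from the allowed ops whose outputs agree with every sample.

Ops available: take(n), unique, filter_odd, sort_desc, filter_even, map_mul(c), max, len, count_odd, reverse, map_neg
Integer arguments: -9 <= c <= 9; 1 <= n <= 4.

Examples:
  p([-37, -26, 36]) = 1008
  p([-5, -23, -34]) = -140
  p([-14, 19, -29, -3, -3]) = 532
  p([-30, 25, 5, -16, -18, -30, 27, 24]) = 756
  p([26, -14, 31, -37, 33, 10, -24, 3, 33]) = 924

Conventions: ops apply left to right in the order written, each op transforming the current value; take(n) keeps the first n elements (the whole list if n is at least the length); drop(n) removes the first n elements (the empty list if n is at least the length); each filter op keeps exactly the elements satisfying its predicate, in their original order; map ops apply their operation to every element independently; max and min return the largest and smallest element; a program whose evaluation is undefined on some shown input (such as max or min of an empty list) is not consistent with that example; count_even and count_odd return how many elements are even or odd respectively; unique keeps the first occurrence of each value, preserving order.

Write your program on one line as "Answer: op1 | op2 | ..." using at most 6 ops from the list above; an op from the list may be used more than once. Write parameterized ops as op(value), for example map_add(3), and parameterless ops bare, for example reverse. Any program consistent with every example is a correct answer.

map_mul(-4) | map_mul(-7) | reverse | sort_desc | max

Check, running the answer program on each example:
  [-37, -26, 36] -> [148, 104, -144] -> [-1036, -728, 1008] -> [1008, -728, -1036] -> [1008, -728, -1036] -> 1008
  [-5, -23, -34] -> [20, 92, 136] -> [-140, -644, -952] -> [-952, -644, -140] -> [-140, -644, -952] -> -140
  [-14, 19, -29, -3, -3] -> [56, -76, 116, 12, 12] -> [-392, 532, -812, -84, -84] -> [-84, -84, -812, 532, -392] -> [532, -84, -84, -392, -812] -> 532
  [-30, 25, 5, -16, -18, -30, 27, 24] -> [120, -100, -20, 64, 72, 120, -108, -96] -> [-840, 700, 140, -448, -504, -840, 756, 672] -> [672, 756, -840, -504, -448, 140, 700, -840] -> [756, 700, 672, 140, -448, -504, -840, -840] -> 756
  [26, -14, 31, -37, 33, 10, -24, 3, 33] -> [-104, 56, -124, 148, -132, -40, 96, -12, -132] -> [728, -392, 868, -1036, 924, 280, -672, 84, 924] -> [924, 84, -672, 280, 924, -1036, 868, -392, 728] -> [924, 924, 868, 728, 280, 84, -392, -672, -1036] -> 924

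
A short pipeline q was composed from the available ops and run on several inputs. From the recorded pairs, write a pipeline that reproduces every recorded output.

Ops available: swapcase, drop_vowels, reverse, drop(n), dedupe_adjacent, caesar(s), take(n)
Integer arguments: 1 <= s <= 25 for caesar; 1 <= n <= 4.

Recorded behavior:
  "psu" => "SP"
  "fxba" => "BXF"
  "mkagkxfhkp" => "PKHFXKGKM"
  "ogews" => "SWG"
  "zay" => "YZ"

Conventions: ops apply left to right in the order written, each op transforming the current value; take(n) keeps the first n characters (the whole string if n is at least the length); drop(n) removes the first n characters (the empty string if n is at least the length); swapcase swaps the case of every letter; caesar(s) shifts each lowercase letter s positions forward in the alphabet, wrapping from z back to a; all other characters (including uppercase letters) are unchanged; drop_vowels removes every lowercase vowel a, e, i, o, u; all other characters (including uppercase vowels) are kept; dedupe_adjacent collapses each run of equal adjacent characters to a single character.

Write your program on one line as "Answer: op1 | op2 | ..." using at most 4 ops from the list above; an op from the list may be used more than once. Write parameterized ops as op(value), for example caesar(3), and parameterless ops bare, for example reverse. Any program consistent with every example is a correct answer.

drop_vowels | reverse | swapcase

Check, running the answer program on each example:
  "psu" -> "ps" -> "sp" -> "SP"
  "fxba" -> "fxb" -> "bxf" -> "BXF"
  "mkagkxfhkp" -> "mkgkxfhkp" -> "pkhfxkgkm" -> "PKHFXKGKM"
  "ogews" -> "gws" -> "swg" -> "SWG"
  "zay" -> "zy" -> "yz" -> "YZ"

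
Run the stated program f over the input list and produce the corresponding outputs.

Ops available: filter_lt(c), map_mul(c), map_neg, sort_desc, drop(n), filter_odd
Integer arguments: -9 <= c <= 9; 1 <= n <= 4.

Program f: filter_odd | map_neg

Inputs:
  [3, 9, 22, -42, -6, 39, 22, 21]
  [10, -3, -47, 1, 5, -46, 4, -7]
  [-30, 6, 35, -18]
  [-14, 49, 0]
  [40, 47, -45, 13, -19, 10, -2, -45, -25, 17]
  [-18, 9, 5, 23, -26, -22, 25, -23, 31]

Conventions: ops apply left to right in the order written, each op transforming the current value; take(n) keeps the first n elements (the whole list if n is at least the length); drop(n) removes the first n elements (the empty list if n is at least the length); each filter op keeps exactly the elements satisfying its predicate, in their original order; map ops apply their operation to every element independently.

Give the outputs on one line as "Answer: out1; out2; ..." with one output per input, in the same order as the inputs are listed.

Execution, op by op:
  [3, 9, 22, -42, -6, 39, 22, 21] -> [3, 9, 39, 21] -> [-3, -9, -39, -21]
  [10, -3, -47, 1, 5, -46, 4, -7] -> [-3, -47, 1, 5, -7] -> [3, 47, -1, -5, 7]
  [-30, 6, 35, -18] -> [35] -> [-35]
  [-14, 49, 0] -> [49] -> [-49]
  [40, 47, -45, 13, -19, 10, -2, -45, -25, 17] -> [47, -45, 13, -19, -45, -25, 17] -> [-47, 45, -13, 19, 45, 25, -17]
  [-18, 9, 5, 23, -26, -22, 25, -23, 31] -> [9, 5, 23, 25, -23, 31] -> [-9, -5, -23, -25, 23, -31]

[-3, -9, -39, -21]; [3, 47, -1, -5, 7]; [-35]; [-49]; [-47, 45, -13, 19, 45, 25, -17]; [-9, -5, -23, -25, 23, -31]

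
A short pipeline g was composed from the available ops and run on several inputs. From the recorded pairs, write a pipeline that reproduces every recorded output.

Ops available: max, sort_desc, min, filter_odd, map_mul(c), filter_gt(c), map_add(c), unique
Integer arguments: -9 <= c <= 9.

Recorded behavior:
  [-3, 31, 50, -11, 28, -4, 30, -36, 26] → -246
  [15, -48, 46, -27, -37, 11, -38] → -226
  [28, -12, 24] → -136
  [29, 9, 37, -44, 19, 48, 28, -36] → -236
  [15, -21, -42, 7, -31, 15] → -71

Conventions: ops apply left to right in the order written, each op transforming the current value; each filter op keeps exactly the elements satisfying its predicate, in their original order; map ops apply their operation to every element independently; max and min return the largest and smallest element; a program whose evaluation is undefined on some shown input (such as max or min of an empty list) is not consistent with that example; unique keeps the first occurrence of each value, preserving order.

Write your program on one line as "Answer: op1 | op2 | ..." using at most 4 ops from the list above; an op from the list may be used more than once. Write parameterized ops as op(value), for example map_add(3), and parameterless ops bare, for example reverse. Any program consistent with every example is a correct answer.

map_mul(-5) | map_add(4) | min

Check, running the answer program on each example:
  [-3, 31, 50, -11, 28, -4, 30, -36, 26] -> [15, -155, -250, 55, -140, 20, -150, 180, -130] -> [19, -151, -246, 59, -136, 24, -146, 184, -126] -> -246
  [15, -48, 46, -27, -37, 11, -38] -> [-75, 240, -230, 135, 185, -55, 190] -> [-71, 244, -226, 139, 189, -51, 194] -> -226
  [28, -12, 24] -> [-140, 60, -120] -> [-136, 64, -116] -> -136
  [29, 9, 37, -44, 19, 48, 28, -36] -> [-145, -45, -185, 220, -95, -240, -140, 180] -> [-141, -41, -181, 224, -91, -236, -136, 184] -> -236
  [15, -21, -42, 7, -31, 15] -> [-75, 105, 210, -35, 155, -75] -> [-71, 109, 214, -31, 159, -71] -> -71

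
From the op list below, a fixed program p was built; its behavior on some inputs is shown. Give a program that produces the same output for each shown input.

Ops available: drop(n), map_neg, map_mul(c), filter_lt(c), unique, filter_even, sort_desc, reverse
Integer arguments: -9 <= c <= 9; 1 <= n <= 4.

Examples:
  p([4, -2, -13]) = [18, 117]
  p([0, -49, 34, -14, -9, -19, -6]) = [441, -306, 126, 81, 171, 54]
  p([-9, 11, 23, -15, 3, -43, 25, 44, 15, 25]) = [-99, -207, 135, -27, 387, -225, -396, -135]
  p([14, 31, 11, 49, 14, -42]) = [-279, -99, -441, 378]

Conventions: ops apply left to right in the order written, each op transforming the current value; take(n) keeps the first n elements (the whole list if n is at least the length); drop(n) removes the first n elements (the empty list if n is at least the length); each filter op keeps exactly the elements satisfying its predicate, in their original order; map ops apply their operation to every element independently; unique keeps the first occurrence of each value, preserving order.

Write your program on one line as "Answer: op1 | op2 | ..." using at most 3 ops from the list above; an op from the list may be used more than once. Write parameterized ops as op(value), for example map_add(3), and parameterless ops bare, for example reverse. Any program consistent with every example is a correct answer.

map_mul(-9) | unique | drop(1)

Check, running the answer program on each example:
  [4, -2, -13] -> [-36, 18, 117] -> [-36, 18, 117] -> [18, 117]
  [0, -49, 34, -14, -9, -19, -6] -> [0, 441, -306, 126, 81, 171, 54] -> [0, 441, -306, 126, 81, 171, 54] -> [441, -306, 126, 81, 171, 54]
  [-9, 11, 23, -15, 3, -43, 25, 44, 15, 25] -> [81, -99, -207, 135, -27, 387, -225, -396, -135, -225] -> [81, -99, -207, 135, -27, 387, -225, -396, -135] -> [-99, -207, 135, -27, 387, -225, -396, -135]
  [14, 31, 11, 49, 14, -42] -> [-126, -279, -99, -441, -126, 378] -> [-126, -279, -99, -441, 378] -> [-279, -99, -441, 378]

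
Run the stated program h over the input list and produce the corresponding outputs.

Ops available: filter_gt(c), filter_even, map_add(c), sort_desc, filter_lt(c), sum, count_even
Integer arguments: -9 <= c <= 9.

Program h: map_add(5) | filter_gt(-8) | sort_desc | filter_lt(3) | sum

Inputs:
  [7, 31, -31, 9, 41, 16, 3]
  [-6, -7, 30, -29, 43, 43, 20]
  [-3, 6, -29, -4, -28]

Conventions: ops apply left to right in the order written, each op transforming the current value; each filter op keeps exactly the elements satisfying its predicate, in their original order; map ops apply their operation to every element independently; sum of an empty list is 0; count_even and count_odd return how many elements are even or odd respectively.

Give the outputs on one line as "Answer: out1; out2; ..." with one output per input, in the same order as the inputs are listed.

Execution, op by op:
  [7, 31, -31, 9, 41, 16, 3] -> [12, 36, -26, 14, 46, 21, 8] -> [12, 36, 14, 46, 21, 8] -> [46, 36, 21, 14, 12, 8] -> [] -> 0
  [-6, -7, 30, -29, 43, 43, 20] -> [-1, -2, 35, -24, 48, 48, 25] -> [-1, -2, 35, 48, 48, 25] -> [48, 48, 35, 25, -1, -2] -> [-1, -2] -> -3
  [-3, 6, -29, -4, -28] -> [2, 11, -24, 1, -23] -> [2, 11, 1] -> [11, 2, 1] -> [2, 1] -> 3

0; -3; 3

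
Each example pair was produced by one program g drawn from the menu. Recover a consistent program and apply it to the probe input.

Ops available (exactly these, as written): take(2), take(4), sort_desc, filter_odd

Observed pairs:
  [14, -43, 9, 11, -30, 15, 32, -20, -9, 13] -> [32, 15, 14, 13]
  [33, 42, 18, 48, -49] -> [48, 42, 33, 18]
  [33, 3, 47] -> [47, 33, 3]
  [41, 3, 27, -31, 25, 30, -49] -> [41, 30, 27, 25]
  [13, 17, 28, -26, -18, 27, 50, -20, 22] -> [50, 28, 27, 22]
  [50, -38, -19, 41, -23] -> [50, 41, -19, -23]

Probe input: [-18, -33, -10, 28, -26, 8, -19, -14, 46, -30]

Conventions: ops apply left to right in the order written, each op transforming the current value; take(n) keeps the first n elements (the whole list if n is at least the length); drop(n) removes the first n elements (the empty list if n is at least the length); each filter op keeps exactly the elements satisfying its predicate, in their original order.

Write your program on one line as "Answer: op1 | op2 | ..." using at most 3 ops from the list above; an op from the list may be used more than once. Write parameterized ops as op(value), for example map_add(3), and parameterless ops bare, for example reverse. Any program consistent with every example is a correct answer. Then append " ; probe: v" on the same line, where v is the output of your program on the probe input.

sort_desc | take(4) ; probe: [46, 28, 8, -10]

Check, running the answer program on each example:
  [14, -43, 9, 11, -30, 15, 32, -20, -9, 13] -> [32, 15, 14, 13, 11, 9, -9, -20, -30, -43] -> [32, 15, 14, 13]
  [33, 42, 18, 48, -49] -> [48, 42, 33, 18, -49] -> [48, 42, 33, 18]
  [33, 3, 47] -> [47, 33, 3] -> [47, 33, 3]
  [41, 3, 27, -31, 25, 30, -49] -> [41, 30, 27, 25, 3, -31, -49] -> [41, 30, 27, 25]
  [13, 17, 28, -26, -18, 27, 50, -20, 22] -> [50, 28, 27, 22, 17, 13, -18, -20, -26] -> [50, 28, 27, 22]
  [50, -38, -19, 41, -23] -> [50, 41, -19, -23, -38] -> [50, 41, -19, -23]
  probe: [-18, -33, -10, 28, -26, 8, -19, -14, 46, -30] -> [46, 28, 8, -10, -14, -18, -19, -26, -30, -33] -> [46, 28, 8, -10]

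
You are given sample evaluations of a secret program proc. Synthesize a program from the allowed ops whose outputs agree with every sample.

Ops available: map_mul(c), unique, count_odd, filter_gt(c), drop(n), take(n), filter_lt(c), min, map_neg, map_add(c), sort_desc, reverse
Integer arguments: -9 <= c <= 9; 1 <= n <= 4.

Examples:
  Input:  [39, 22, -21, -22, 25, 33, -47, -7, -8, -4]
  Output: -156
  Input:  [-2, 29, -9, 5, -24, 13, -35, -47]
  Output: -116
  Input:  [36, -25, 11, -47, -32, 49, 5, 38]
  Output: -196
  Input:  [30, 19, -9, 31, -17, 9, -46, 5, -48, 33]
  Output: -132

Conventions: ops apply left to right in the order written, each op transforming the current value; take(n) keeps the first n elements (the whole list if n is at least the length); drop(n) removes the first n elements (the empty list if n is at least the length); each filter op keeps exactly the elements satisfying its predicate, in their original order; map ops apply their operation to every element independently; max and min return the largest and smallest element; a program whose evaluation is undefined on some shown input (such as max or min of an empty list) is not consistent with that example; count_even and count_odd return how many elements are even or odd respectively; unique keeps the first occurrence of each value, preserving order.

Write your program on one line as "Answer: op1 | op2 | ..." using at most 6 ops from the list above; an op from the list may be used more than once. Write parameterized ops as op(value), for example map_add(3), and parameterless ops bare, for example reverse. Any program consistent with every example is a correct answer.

map_neg | map_mul(4) | sort_desc | reverse | min

Check, running the answer program on each example:
  [39, 22, -21, -22, 25, 33, -47, -7, -8, -4] -> [-39, -22, 21, 22, -25, -33, 47, 7, 8, 4] -> [-156, -88, 84, 88, -100, -132, 188, 28, 32, 16] -> [188, 88, 84, 32, 28, 16, -88, -100, -132, -156] -> [-156, -132, -100, -88, 16, 28, 32, 84, 88, 188] -> -156
  [-2, 29, -9, 5, -24, 13, -35, -47] -> [2, -29, 9, -5, 24, -13, 35, 47] -> [8, -116, 36, -20, 96, -52, 140, 188] -> [188, 140, 96, 36, 8, -20, -52, -116] -> [-116, -52, -20, 8, 36, 96, 140, 188] -> -116
  [36, -25, 11, -47, -32, 49, 5, 38] -> [-36, 25, -11, 47, 32, -49, -5, -38] -> [-144, 100, -44, 188, 128, -196, -20, -152] -> [188, 128, 100, -20, -44, -144, -152, -196] -> [-196, -152, -144, -44, -20, 100, 128, 188] -> -196
  [30, 19, -9, 31, -17, 9, -46, 5, -48, 33] -> [-30, -19, 9, -31, 17, -9, 46, -5, 48, -33] -> [-120, -76, 36, -124, 68, -36, 184, -20, 192, -132] -> [192, 184, 68, 36, -20, -36, -76, -120, -124, -132] -> [-132, -124, -120, -76, -36, -20, 36, 68, 184, 192] -> -132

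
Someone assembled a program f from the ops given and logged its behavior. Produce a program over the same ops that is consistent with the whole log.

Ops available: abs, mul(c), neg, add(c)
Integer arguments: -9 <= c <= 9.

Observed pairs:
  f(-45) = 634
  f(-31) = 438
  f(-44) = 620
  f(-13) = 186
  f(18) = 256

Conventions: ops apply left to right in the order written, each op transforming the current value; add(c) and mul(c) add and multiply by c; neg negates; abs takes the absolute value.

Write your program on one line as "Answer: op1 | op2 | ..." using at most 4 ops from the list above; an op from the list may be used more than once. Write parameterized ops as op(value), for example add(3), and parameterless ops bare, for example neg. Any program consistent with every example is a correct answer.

abs | mul(-2) | mul(-7) | add(4)

Check, running the answer program on each example:
  -45 -> 45 -> -90 -> 630 -> 634
  -31 -> 31 -> -62 -> 434 -> 438
  -44 -> 44 -> -88 -> 616 -> 620
  -13 -> 13 -> -26 -> 182 -> 186
  18 -> 18 -> -36 -> 252 -> 256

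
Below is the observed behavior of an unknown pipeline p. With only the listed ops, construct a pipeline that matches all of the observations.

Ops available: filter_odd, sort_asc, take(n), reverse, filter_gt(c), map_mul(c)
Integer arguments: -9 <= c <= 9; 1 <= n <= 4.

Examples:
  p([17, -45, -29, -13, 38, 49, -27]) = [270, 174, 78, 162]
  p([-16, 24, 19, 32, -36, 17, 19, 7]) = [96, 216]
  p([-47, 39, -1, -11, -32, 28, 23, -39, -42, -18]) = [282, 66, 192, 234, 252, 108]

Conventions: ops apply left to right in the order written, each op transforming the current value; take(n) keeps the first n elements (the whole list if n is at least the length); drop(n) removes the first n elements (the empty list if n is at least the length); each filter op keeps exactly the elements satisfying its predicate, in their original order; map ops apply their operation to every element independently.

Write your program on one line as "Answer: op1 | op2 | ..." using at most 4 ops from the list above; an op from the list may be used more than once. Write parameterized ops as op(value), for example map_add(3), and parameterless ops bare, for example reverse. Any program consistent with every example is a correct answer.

map_mul(-6) | filter_gt(-4) | filter_gt(8)

Check, running the answer program on each example:
  [17, -45, -29, -13, 38, 49, -27] -> [-102, 270, 174, 78, -228, -294, 162] -> [270, 174, 78, 162] -> [270, 174, 78, 162]
  [-16, 24, 19, 32, -36, 17, 19, 7] -> [96, -144, -114, -192, 216, -102, -114, -42] -> [96, 216] -> [96, 216]
  [-47, 39, -1, -11, -32, 28, 23, -39, -42, -18] -> [282, -234, 6, 66, 192, -168, -138, 234, 252, 108] -> [282, 6, 66, 192, 234, 252, 108] -> [282, 66, 192, 234, 252, 108]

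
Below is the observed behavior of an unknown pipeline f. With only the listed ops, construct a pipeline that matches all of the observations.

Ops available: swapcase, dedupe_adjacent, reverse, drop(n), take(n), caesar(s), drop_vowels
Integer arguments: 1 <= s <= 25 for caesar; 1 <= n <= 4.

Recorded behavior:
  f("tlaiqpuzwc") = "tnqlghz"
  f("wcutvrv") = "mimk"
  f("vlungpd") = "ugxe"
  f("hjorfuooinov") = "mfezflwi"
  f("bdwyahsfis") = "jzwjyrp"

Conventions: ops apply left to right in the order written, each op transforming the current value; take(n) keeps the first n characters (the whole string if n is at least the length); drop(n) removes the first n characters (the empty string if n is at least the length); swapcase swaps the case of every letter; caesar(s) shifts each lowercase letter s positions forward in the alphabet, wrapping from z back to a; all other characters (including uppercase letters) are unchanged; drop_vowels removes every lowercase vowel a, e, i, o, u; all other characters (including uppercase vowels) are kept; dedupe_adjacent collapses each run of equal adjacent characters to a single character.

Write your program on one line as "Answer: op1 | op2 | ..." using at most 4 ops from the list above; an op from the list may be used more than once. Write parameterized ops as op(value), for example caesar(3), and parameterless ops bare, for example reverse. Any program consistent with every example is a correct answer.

caesar(17) | drop(3) | reverse | dedupe_adjacent

Check, running the answer program on each example:
  "tlaiqpuzwc" -> "kcrzhglqnt" -> "zhglqnt" -> "tnqlghz" -> "tnqlghz"
  "wcutvrv" -> "ntlkmim" -> "kmim" -> "mimk" -> "mimk"
  "vlungpd" -> "mclexgu" -> "exgu" -> "ugxe" -> "ugxe"
  "hjorfuooinov" -> "yafiwlffzefm" -> "iwlffzefm" -> "mfezfflwi" -> "mfezflwi"
  "bdwyahsfis" -> "sunpryjwzj" -> "pryjwzj" -> "jzwjyrp" -> "jzwjyrp"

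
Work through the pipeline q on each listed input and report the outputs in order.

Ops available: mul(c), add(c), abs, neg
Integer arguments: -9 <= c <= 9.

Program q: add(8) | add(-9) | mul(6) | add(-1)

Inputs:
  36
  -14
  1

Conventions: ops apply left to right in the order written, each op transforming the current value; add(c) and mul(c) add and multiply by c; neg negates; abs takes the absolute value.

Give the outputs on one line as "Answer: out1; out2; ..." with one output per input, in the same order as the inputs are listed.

Execution, op by op:
  36 -> 44 -> 35 -> 210 -> 209
  -14 -> -6 -> -15 -> -90 -> -91
  1 -> 9 -> 0 -> 0 -> -1

209; -91; -1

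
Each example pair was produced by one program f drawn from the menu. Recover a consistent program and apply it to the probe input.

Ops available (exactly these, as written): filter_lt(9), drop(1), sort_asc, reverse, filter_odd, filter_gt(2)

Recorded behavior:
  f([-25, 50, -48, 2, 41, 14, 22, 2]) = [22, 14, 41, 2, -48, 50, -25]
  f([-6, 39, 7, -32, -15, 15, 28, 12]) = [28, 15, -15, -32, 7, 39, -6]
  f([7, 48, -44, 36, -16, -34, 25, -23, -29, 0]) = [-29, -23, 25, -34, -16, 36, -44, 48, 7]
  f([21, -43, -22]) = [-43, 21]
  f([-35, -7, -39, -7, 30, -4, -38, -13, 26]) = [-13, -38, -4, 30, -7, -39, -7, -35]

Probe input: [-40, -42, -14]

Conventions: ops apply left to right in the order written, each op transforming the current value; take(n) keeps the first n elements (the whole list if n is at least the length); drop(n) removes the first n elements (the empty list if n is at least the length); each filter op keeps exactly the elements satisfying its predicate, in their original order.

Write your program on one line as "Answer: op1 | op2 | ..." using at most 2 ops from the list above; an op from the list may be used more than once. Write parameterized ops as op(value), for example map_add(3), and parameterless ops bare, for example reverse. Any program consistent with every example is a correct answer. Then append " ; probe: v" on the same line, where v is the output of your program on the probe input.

reverse | drop(1) ; probe: [-42, -40]

Check, running the answer program on each example:
  [-25, 50, -48, 2, 41, 14, 22, 2] -> [2, 22, 14, 41, 2, -48, 50, -25] -> [22, 14, 41, 2, -48, 50, -25]
  [-6, 39, 7, -32, -15, 15, 28, 12] -> [12, 28, 15, -15, -32, 7, 39, -6] -> [28, 15, -15, -32, 7, 39, -6]
  [7, 48, -44, 36, -16, -34, 25, -23, -29, 0] -> [0, -29, -23, 25, -34, -16, 36, -44, 48, 7] -> [-29, -23, 25, -34, -16, 36, -44, 48, 7]
  [21, -43, -22] -> [-22, -43, 21] -> [-43, 21]
  [-35, -7, -39, -7, 30, -4, -38, -13, 26] -> [26, -13, -38, -4, 30, -7, -39, -7, -35] -> [-13, -38, -4, 30, -7, -39, -7, -35]
  probe: [-40, -42, -14] -> [-14, -42, -40] -> [-42, -40]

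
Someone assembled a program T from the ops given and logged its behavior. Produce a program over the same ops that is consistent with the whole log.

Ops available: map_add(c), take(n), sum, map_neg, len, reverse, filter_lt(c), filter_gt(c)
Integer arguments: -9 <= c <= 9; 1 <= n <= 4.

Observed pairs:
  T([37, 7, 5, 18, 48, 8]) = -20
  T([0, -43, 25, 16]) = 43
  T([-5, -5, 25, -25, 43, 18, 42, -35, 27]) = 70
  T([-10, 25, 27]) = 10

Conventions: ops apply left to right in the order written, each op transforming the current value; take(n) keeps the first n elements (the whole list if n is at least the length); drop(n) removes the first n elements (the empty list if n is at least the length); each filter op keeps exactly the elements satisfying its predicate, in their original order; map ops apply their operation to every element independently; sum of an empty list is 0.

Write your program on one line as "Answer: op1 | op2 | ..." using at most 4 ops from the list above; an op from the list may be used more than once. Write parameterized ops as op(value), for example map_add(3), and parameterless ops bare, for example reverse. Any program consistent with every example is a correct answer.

filter_lt(9) | map_neg | reverse | sum

Check, running the answer program on each example:
  [37, 7, 5, 18, 48, 8] -> [7, 5, 8] -> [-7, -5, -8] -> [-8, -5, -7] -> -20
  [0, -43, 25, 16] -> [0, -43] -> [0, 43] -> [43, 0] -> 43
  [-5, -5, 25, -25, 43, 18, 42, -35, 27] -> [-5, -5, -25, -35] -> [5, 5, 25, 35] -> [35, 25, 5, 5] -> 70
  [-10, 25, 27] -> [-10] -> [10] -> [10] -> 10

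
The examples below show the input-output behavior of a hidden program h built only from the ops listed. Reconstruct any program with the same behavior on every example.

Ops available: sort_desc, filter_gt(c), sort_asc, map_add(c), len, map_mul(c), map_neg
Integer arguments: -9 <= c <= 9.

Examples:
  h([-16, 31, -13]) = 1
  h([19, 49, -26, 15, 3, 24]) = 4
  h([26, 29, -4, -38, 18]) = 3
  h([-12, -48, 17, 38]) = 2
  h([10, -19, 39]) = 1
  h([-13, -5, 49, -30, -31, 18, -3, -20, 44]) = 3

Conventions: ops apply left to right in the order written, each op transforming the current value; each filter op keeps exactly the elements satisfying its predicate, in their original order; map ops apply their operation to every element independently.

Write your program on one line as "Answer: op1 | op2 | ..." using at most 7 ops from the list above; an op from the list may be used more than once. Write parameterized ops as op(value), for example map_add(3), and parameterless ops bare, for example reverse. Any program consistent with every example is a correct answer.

filter_gt(8) | map_add(-7) | filter_gt(7) | sort_desc | map_add(4) | len

Check, running the answer program on each example:
  [-16, 31, -13] -> [31] -> [24] -> [24] -> [24] -> [28] -> 1
  [19, 49, -26, 15, 3, 24] -> [19, 49, 15, 24] -> [12, 42, 8, 17] -> [12, 42, 8, 17] -> [42, 17, 12, 8] -> [46, 21, 16, 12] -> 4
  [26, 29, -4, -38, 18] -> [26, 29, 18] -> [19, 22, 11] -> [19, 22, 11] -> [22, 19, 11] -> [26, 23, 15] -> 3
  [-12, -48, 17, 38] -> [17, 38] -> [10, 31] -> [10, 31] -> [31, 10] -> [35, 14] -> 2
  [10, -19, 39] -> [10, 39] -> [3, 32] -> [32] -> [32] -> [36] -> 1
  [-13, -5, 49, -30, -31, 18, -3, -20, 44] -> [49, 18, 44] -> [42, 11, 37] -> [42, 11, 37] -> [42, 37, 11] -> [46, 41, 15] -> 3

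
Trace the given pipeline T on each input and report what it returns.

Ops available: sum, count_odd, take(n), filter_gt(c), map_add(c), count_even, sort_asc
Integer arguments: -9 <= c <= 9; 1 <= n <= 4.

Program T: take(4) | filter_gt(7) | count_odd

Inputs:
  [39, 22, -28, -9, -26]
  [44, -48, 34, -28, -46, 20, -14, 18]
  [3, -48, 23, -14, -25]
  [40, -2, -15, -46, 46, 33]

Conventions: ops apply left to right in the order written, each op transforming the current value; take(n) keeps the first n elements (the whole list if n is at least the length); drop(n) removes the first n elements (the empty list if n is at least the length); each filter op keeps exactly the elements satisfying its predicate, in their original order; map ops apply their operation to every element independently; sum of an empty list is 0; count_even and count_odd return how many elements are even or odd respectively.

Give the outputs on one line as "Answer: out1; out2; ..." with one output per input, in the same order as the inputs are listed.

Execution, op by op:
  [39, 22, -28, -9, -26] -> [39, 22, -28, -9] -> [39, 22] -> 1
  [44, -48, 34, -28, -46, 20, -14, 18] -> [44, -48, 34, -28] -> [44, 34] -> 0
  [3, -48, 23, -14, -25] -> [3, -48, 23, -14] -> [23] -> 1
  [40, -2, -15, -46, 46, 33] -> [40, -2, -15, -46] -> [40] -> 0

1; 0; 1; 0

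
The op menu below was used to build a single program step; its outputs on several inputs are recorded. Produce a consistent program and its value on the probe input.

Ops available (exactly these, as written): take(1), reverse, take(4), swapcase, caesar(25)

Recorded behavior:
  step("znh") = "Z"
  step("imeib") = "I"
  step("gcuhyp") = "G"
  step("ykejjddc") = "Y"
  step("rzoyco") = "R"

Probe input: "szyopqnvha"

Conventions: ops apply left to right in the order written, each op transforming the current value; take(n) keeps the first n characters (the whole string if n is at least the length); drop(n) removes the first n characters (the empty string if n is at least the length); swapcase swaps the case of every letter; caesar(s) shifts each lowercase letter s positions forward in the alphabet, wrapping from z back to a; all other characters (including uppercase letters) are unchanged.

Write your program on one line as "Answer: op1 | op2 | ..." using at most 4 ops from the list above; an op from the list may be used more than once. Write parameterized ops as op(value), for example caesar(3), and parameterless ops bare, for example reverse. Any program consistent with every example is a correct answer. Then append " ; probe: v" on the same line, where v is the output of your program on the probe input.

swapcase | take(4) | take(1) ; probe: "S"

Check, running the answer program on each example:
  "znh" -> "ZNH" -> "ZNH" -> "Z"
  "imeib" -> "IMEIB" -> "IMEI" -> "I"
  "gcuhyp" -> "GCUHYP" -> "GCUH" -> "G"
  "ykejjddc" -> "YKEJJDDC" -> "YKEJ" -> "Y"
  "rzoyco" -> "RZOYCO" -> "RZOY" -> "R"
  probe: "szyopqnvha" -> "SZYOPQNVHA" -> "SZYO" -> "S"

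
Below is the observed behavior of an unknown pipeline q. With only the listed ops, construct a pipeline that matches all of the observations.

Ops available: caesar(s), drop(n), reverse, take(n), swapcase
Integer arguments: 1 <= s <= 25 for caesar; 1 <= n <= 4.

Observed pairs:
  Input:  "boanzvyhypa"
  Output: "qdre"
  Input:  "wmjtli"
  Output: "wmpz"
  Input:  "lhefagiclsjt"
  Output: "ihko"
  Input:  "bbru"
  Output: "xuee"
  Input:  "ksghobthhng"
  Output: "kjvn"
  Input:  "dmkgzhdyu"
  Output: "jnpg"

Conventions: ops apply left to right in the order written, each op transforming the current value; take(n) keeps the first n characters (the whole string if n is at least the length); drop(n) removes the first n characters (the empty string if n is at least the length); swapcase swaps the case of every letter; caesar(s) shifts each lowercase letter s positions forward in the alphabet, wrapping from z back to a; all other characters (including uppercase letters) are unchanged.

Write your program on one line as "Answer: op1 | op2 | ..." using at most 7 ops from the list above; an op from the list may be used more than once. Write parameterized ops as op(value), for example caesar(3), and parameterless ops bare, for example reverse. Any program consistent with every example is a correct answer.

caesar(13) | caesar(4) | take(4) | reverse | caesar(16) | caesar(22)

Check, running the answer program on each example:
  "boanzvyhypa" -> "obnamilulcn" -> "sfreqmpypgr" -> "sfre" -> "erfs" -> "uhvi" -> "qdre"
  "wmjtli" -> "jzwgyv" -> "ndakcz" -> "ndak" -> "kadn" -> "aqtd" -> "wmpz"
  "lhefagiclsjt" -> "yursntvpyfwg" -> "cyvwrxztcjak" -> "cyvw" -> "wvyc" -> "mlos" -> "ihko"
  "bbru" -> "ooeh" -> "ssil" -> "ssil" -> "liss" -> "byii" -> "xuee"
  "ksghobthhng" -> "xftuboguuat" -> "bjxyfskyyex" -> "bjxy" -> "yxjb" -> "onzr" -> "kjvn"
  "dmkgzhdyu" -> "qzxtmuqlh" -> "udbxqyupl" -> "udbx" -> "xbdu" -> "nrtk" -> "jnpg"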